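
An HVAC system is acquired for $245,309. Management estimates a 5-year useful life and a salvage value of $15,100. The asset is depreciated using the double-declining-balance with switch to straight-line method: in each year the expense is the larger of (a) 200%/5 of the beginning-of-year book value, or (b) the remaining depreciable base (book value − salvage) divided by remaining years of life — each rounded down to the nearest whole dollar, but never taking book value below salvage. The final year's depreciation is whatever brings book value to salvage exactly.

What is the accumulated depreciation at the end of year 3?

$192,321

Depreciable base = $245,309 − $15,100 = $230,209.
Year 1: DB = ⌊$245,309 × 200%/5⌋ = $98,123; SL = ⌊$230,209/5⌋ = $46,041 → take DB $98,123. Book value $147,186.
Year 2: DB = ⌊$147,186 × 200%/5⌋ = $58,874; SL = ⌊$132,086/4⌋ = $33,021 → take DB $58,874. Book value $88,312.
Year 3: DB = ⌊$88,312 × 200%/5⌋ = $35,324; SL = ⌊$73,212/3⌋ = $24,404 → take DB $35,324. Book value $52,988.
Accumulated through year 3 = $245,309 − $52,988 = $192,321.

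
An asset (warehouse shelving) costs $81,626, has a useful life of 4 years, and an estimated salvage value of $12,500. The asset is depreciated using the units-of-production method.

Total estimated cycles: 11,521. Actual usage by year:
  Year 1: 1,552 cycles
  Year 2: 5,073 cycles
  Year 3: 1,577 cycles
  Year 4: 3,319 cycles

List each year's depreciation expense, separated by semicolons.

$9,312; $30,438; $9,462; $19,914

Depreciable base = $81,626 − $12,500 = $69,126.
Rate = $69,126 / 11,521 cycles = $6 per cycle.
Year 1: 1,552 × $6 = $9,312. Book value $72,314.
Year 2: 5,073 × $6 = $30,438. Book value $41,876.
Year 3: 1,577 × $6 = $9,462. Book value $32,414.
Year 4: 3,319 × $6 = $19,914. Book value $12,500.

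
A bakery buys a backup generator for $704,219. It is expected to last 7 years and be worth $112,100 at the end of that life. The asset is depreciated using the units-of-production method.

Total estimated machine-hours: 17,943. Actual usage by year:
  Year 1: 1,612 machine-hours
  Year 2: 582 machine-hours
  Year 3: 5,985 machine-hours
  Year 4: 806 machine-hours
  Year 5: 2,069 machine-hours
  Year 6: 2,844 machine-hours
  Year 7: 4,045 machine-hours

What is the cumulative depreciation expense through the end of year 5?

Depreciable base = $704,219 − $112,100 = $592,119.
Rate = $592,119 / 17,943 machine-hours = $33 per machine-hour.
Year 1: 1,612 × $33 = $53,196. Book value $651,023.
Year 2: 582 × $33 = $19,206. Book value $631,817.
Year 3: 5,985 × $33 = $197,505. Book value $434,312.
Year 4: 806 × $33 = $26,598. Book value $407,714.
Year 5: 2,069 × $33 = $68,277. Book value $339,437.
Accumulated through year 5 = $704,219 − $339,437 = $364,782.

$364,782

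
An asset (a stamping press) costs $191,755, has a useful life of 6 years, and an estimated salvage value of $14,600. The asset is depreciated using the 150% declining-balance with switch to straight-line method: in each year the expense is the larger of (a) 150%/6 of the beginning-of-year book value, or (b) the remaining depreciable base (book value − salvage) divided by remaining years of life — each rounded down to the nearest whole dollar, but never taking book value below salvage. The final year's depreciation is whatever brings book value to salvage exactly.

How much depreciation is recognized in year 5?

Depreciable base = $191,755 − $14,600 = $177,155.
Year 1: DB = ⌊$191,755 × 150%/6⌋ = $47,938; SL = ⌊$177,155/6⌋ = $29,525 → take DB $47,938. Book value $143,817.
Year 2: DB = ⌊$143,817 × 150%/6⌋ = $35,954; SL = ⌊$129,217/5⌋ = $25,843 → take DB $35,954. Book value $107,863.
Year 3: DB = ⌊$107,863 × 150%/6⌋ = $26,965; SL = ⌊$93,263/4⌋ = $23,315 → take DB $26,965. Book value $80,898.
Year 4: DB = ⌊$80,898 × 150%/6⌋ = $20,224; SL = ⌊$66,298/3⌋ = $22,099 → take SL $22,099. Book value $58,799.
Year 5: DB = ⌊$58,799 × 150%/6⌋ = $14,699; SL = ⌊$44,199/2⌋ = $22,099 → take SL $22,099. Book value $36,700.

$22,099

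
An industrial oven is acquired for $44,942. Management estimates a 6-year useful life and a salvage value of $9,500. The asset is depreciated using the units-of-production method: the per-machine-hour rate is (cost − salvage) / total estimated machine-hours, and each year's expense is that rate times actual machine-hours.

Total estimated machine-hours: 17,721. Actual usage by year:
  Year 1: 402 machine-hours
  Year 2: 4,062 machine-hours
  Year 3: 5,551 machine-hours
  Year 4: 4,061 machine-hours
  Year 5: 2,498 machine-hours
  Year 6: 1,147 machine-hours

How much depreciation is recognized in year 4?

Depreciable base = $44,942 − $9,500 = $35,442.
Rate = $35,442 / 17,721 machine-hours = $2 per machine-hour.
Year 1: 402 × $2 = $804. Book value $44,138.
Year 2: 4,062 × $2 = $8,124. Book value $36,014.
Year 3: 5,551 × $2 = $11,102. Book value $24,912.
Year 4: 4,061 × $2 = $8,122. Book value $16,790.

$8,122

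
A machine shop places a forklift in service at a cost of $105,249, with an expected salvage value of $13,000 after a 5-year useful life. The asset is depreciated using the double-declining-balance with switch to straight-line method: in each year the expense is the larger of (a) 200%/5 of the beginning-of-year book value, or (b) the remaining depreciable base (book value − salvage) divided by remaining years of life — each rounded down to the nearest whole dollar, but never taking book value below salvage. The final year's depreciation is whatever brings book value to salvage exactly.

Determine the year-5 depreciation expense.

Depreciable base = $105,249 − $13,000 = $92,249.
Year 1: DB = ⌊$105,249 × 200%/5⌋ = $42,099; SL = ⌊$92,249/5⌋ = $18,449 → take DB $42,099. Book value $63,150.
Year 2: DB = ⌊$63,150 × 200%/5⌋ = $25,260; SL = ⌊$50,150/4⌋ = $12,537 → take DB $25,260. Book value $37,890.
Year 3: DB = ⌊$37,890 × 200%/5⌋ = $15,156; SL = ⌊$24,890/3⌋ = $8,296 → take DB $15,156. Book value $22,734.
Year 4: DB = ⌊$22,734 × 200%/5⌋ = $9,093; SL = ⌊$9,734/2⌋ = $4,867 → take DB $9,093. Book value $13,641.
Year 5 (final): $13,641 − $13,000 = $641. Book value $13,000.

$641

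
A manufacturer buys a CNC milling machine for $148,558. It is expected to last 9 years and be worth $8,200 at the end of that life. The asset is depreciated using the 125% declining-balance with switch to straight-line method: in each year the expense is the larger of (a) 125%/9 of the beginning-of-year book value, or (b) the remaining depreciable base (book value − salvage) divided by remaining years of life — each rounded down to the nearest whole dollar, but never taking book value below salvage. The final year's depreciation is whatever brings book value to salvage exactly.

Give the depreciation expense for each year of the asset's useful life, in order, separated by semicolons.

$20,633; $17,767; $15,299; $14,443; $14,443; $14,443; $14,443; $14,443; $14,444

Depreciable base = $148,558 − $8,200 = $140,358.
Year 1: DB = ⌊$148,558 × 125%/9⌋ = $20,633; SL = ⌊$140,358/9⌋ = $15,595 → take DB $20,633. Book value $127,925.
Year 2: DB = ⌊$127,925 × 125%/9⌋ = $17,767; SL = ⌊$119,725/8⌋ = $14,965 → take DB $17,767. Book value $110,158.
Year 3: DB = ⌊$110,158 × 125%/9⌋ = $15,299; SL = ⌊$101,958/7⌋ = $14,565 → take DB $15,299. Book value $94,859.
Year 4: DB = ⌊$94,859 × 125%/9⌋ = $13,174; SL = ⌊$86,659/6⌋ = $14,443 → take SL $14,443. Book value $80,416.
Year 5: DB = ⌊$80,416 × 125%/9⌋ = $11,168; SL = ⌊$72,216/5⌋ = $14,443 → take SL $14,443. Book value $65,973.
Year 6: DB = ⌊$65,973 × 125%/9⌋ = $9,162; SL = ⌊$57,773/4⌋ = $14,443 → take SL $14,443. Book value $51,530.
Year 7: DB = ⌊$51,530 × 125%/9⌋ = $7,156; SL = ⌊$43,330/3⌋ = $14,443 → take SL $14,443. Book value $37,087.
Year 8: DB = ⌊$37,087 × 125%/9⌋ = $5,150; SL = ⌊$28,887/2⌋ = $14,443 → take SL $14,443. Book value $22,644.
Year 9 (final): $22,644 − $8,200 = $14,444. Book value $8,200.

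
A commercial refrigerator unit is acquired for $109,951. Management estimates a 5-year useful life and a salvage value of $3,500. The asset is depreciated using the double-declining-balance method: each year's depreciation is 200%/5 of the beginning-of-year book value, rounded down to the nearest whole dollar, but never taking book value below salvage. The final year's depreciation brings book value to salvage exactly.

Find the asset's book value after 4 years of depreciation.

Depreciable base = $109,951 − $3,500 = $106,451.
Year 1: ⌊$109,951 × 200%/5⌋ = $43,980. Book value $65,971.
Year 2: ⌊$65,971 × 200%/5⌋ = $26,388. Book value $39,583.
Year 3: ⌊$39,583 × 200%/5⌋ = $15,833. Book value $23,750.
Year 4: ⌊$23,750 × 200%/5⌋ = $9,500. Book value $14,250.

$14,250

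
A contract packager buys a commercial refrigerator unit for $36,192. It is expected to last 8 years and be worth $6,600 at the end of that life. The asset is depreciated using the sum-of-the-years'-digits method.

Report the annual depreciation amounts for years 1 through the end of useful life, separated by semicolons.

$6,576; $5,754; $4,932; $4,110; $3,288; $2,466; $1,644; $822

Depreciable base = $36,192 − $6,600 = $29,592.
Sum of the years' digits = 8+7+6+5+4+3+2+1 = 36.
Year 1: $29,592 × 8/36 = $6,576. Book value $29,616.
Year 2: $29,592 × 7/36 = $5,754. Book value $23,862.
Year 3: $29,592 × 6/36 = $4,932. Book value $18,930.
Year 4: $29,592 × 5/36 = $4,110. Book value $14,820.
Year 5: $29,592 × 4/36 = $3,288. Book value $11,532.
Year 6: $29,592 × 3/36 = $2,466. Book value $9,066.
Year 7: $29,592 × 2/36 = $1,644. Book value $7,422.
Year 8: $29,592 × 1/36 = $822. Book value $6,600.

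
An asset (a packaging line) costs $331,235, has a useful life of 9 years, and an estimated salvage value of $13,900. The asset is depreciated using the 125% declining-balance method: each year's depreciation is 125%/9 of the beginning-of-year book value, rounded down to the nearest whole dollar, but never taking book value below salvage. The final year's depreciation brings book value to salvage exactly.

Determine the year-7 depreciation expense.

$18,757

Depreciable base = $331,235 − $13,900 = $317,335.
Year 1: ⌊$331,235 × 125%/9⌋ = $46,004. Book value $285,231.
Year 2: ⌊$285,231 × 125%/9⌋ = $39,615. Book value $245,616.
Year 3: ⌊$245,616 × 125%/9⌋ = $34,113. Book value $211,503.
Year 4: ⌊$211,503 × 125%/9⌋ = $29,375. Book value $182,128.
Year 5: ⌊$182,128 × 125%/9⌋ = $25,295. Book value $156,833.
Year 6: ⌊$156,833 × 125%/9⌋ = $21,782. Book value $135,051.
Year 7: ⌊$135,051 × 125%/9⌋ = $18,757. Book value $116,294.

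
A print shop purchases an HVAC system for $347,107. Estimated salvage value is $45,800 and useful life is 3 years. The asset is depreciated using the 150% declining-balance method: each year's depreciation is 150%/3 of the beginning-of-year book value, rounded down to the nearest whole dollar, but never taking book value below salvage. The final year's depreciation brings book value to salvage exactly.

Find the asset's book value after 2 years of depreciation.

$86,777

Depreciable base = $347,107 − $45,800 = $301,307.
Year 1: ⌊$347,107 × 150%/3⌋ = $173,553. Book value $173,554.
Year 2: ⌊$173,554 × 150%/3⌋ = $86,777. Book value $86,777.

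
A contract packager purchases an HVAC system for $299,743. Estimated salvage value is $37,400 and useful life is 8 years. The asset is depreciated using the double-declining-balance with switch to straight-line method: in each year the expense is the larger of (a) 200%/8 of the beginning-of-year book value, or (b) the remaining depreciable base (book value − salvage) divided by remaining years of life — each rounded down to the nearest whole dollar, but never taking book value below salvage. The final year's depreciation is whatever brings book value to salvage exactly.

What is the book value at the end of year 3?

Depreciable base = $299,743 − $37,400 = $262,343.
Year 1: DB = ⌊$299,743 × 200%/8⌋ = $74,935; SL = ⌊$262,343/8⌋ = $32,792 → take DB $74,935. Book value $224,808.
Year 2: DB = ⌊$224,808 × 200%/8⌋ = $56,202; SL = ⌊$187,408/7⌋ = $26,772 → take DB $56,202. Book value $168,606.
Year 3: DB = ⌊$168,606 × 200%/8⌋ = $42,151; SL = ⌊$131,206/6⌋ = $21,867 → take DB $42,151. Book value $126,455.

$126,455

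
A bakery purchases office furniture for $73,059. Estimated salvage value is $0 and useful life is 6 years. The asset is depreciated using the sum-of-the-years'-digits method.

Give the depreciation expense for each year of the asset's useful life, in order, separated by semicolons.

Depreciable base = $73,059 − $0 = $73,059.
Sum of the years' digits = 6+5+4+3+2+1 = 21.
Year 1: $73,059 × 6/21 = $20,874. Book value $52,185.
Year 2: $73,059 × 5/21 = $17,395. Book value $34,790.
Year 3: $73,059 × 4/21 = $13,916. Book value $20,874.
Year 4: $73,059 × 3/21 = $10,437. Book value $10,437.
Year 5: $73,059 × 2/21 = $6,958. Book value $3,479.
Year 6: $73,059 × 1/21 = $3,479. Book value $0.

$20,874; $17,395; $13,916; $10,437; $6,958; $3,479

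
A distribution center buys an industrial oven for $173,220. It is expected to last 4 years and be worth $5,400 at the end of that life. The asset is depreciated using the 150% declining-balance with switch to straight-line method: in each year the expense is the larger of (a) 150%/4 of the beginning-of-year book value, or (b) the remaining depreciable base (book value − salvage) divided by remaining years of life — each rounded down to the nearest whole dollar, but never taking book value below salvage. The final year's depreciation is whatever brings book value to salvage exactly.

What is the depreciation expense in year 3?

$31,132

Depreciable base = $173,220 − $5,400 = $167,820.
Year 1: DB = ⌊$173,220 × 150%/4⌋ = $64,957; SL = ⌊$167,820/4⌋ = $41,955 → take DB $64,957. Book value $108,263.
Year 2: DB = ⌊$108,263 × 150%/4⌋ = $40,598; SL = ⌊$102,863/3⌋ = $34,287 → take DB $40,598. Book value $67,665.
Year 3: DB = ⌊$67,665 × 150%/4⌋ = $25,374; SL = ⌊$62,265/2⌋ = $31,132 → take SL $31,132. Book value $36,533.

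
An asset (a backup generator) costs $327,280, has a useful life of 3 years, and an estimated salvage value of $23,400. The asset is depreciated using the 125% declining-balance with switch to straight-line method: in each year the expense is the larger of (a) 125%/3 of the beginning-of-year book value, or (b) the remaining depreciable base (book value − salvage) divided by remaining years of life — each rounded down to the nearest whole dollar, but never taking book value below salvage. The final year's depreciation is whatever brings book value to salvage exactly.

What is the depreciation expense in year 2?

$83,757

Depreciable base = $327,280 − $23,400 = $303,880.
Year 1: DB = ⌊$327,280 × 125%/3⌋ = $136,366; SL = ⌊$303,880/3⌋ = $101,293 → take DB $136,366. Book value $190,914.
Year 2: DB = ⌊$190,914 × 125%/3⌋ = $79,547; SL = ⌊$167,514/2⌋ = $83,757 → take SL $83,757. Book value $107,157.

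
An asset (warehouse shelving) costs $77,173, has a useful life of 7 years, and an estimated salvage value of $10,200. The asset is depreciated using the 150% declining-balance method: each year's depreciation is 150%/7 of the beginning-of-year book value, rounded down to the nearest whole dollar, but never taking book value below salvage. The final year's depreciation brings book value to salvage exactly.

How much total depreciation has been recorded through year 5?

Depreciable base = $77,173 − $10,200 = $66,973.
Year 1: ⌊$77,173 × 150%/7⌋ = $16,537. Book value $60,636.
Year 2: ⌊$60,636 × 150%/7⌋ = $12,993. Book value $47,643.
Year 3: ⌊$47,643 × 150%/7⌋ = $10,209. Book value $37,434.
Year 4: ⌊$37,434 × 150%/7⌋ = $8,021. Book value $29,413.
Year 5: ⌊$29,413 × 150%/7⌋ = $6,302. Book value $23,111.
Accumulated through year 5 = $77,173 − $23,111 = $54,062.

$54,062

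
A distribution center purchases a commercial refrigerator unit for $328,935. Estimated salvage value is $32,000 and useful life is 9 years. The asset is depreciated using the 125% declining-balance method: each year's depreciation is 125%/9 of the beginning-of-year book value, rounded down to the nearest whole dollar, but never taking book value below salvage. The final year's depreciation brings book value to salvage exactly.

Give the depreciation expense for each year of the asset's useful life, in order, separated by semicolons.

$45,685; $39,340; $33,876; $29,171; $25,119; $21,631; $18,626; $16,039; $67,448

Depreciable base = $328,935 − $32,000 = $296,935.
Year 1: ⌊$328,935 × 125%/9⌋ = $45,685. Book value $283,250.
Year 2: ⌊$283,250 × 125%/9⌋ = $39,340. Book value $243,910.
Year 3: ⌊$243,910 × 125%/9⌋ = $33,876. Book value $210,034.
Year 4: ⌊$210,034 × 125%/9⌋ = $29,171. Book value $180,863.
Year 5: ⌊$180,863 × 125%/9⌋ = $25,119. Book value $155,744.
Year 6: ⌊$155,744 × 125%/9⌋ = $21,631. Book value $134,113.
Year 7: ⌊$134,113 × 125%/9⌋ = $18,626. Book value $115,487.
Year 8: ⌊$115,487 × 125%/9⌋ = $16,039. Book value $99,448.
Year 9 (final): $99,448 − $32,000 = $67,448. Book value $32,000.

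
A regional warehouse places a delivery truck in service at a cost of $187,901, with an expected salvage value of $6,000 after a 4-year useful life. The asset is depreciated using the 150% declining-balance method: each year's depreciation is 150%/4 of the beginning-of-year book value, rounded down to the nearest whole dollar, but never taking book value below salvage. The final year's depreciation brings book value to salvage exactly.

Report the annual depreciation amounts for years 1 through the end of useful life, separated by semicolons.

$70,462; $44,039; $27,525; $39,875

Depreciable base = $187,901 − $6,000 = $181,901.
Year 1: ⌊$187,901 × 150%/4⌋ = $70,462. Book value $117,439.
Year 2: ⌊$117,439 × 150%/4⌋ = $44,039. Book value $73,400.
Year 3: ⌊$73,400 × 150%/4⌋ = $27,525. Book value $45,875.
Year 4 (final): $45,875 − $6,000 = $39,875. Book value $6,000.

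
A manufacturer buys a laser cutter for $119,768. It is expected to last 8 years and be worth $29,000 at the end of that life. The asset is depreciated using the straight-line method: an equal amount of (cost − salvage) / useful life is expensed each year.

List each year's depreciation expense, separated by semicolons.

Depreciable base = $119,768 − $29,000 = $90,768.
Annual expense = $90,768 / 8 = $11,346.
End of year 1: book value $108,422.
End of year 2: book value $97,076.
End of year 3: book value $85,730.
End of year 4: book value $74,384.
End of year 5: book value $63,038.
End of year 6: book value $51,692.
End of year 7: book value $40,346.
End of year 8: book value $29,000.

$11,346; $11,346; $11,346; $11,346; $11,346; $11,346; $11,346; $11,346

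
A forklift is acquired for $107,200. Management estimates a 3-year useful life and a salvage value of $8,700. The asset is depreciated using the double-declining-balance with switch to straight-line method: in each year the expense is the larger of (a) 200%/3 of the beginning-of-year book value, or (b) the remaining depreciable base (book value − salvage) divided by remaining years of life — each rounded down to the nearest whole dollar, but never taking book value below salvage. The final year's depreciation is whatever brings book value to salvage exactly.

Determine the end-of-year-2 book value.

$11,912

Depreciable base = $107,200 − $8,700 = $98,500.
Year 1: DB = ⌊$107,200 × 200%/3⌋ = $71,466; SL = ⌊$98,500/3⌋ = $32,833 → take DB $71,466. Book value $35,734.
Year 2: DB = ⌊$35,734 × 200%/3⌋ = $23,822; SL = ⌊$27,034/2⌋ = $13,517 → take DB $23,822. Book value $11,912.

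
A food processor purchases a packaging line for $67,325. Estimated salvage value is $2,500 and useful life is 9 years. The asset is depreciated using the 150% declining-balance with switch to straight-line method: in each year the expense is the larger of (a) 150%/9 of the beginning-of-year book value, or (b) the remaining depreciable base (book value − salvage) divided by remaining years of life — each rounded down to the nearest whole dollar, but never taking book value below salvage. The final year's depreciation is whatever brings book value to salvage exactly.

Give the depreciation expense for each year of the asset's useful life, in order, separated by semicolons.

$11,220; $9,350; $7,792; $6,493; $5,994; $5,994; $5,994; $5,994; $5,994

Depreciable base = $67,325 − $2,500 = $64,825.
Year 1: DB = ⌊$67,325 × 150%/9⌋ = $11,220; SL = ⌊$64,825/9⌋ = $7,202 → take DB $11,220. Book value $56,105.
Year 2: DB = ⌊$56,105 × 150%/9⌋ = $9,350; SL = ⌊$53,605/8⌋ = $6,700 → take DB $9,350. Book value $46,755.
Year 3: DB = ⌊$46,755 × 150%/9⌋ = $7,792; SL = ⌊$44,255/7⌋ = $6,322 → take DB $7,792. Book value $38,963.
Year 4: DB = ⌊$38,963 × 150%/9⌋ = $6,493; SL = ⌊$36,463/6⌋ = $6,077 → take DB $6,493. Book value $32,470.
Year 5: DB = ⌊$32,470 × 150%/9⌋ = $5,411; SL = ⌊$29,970/5⌋ = $5,994 → take SL $5,994. Book value $26,476.
Year 6: DB = ⌊$26,476 × 150%/9⌋ = $4,412; SL = ⌊$23,976/4⌋ = $5,994 → take SL $5,994. Book value $20,482.
Year 7: DB = ⌊$20,482 × 150%/9⌋ = $3,413; SL = ⌊$17,982/3⌋ = $5,994 → take SL $5,994. Book value $14,488.
Year 8: DB = ⌊$14,488 × 150%/9⌋ = $2,414; SL = ⌊$11,988/2⌋ = $5,994 → take SL $5,994. Book value $8,494.
Year 9 (final): $8,494 − $2,500 = $5,994. Book value $2,500.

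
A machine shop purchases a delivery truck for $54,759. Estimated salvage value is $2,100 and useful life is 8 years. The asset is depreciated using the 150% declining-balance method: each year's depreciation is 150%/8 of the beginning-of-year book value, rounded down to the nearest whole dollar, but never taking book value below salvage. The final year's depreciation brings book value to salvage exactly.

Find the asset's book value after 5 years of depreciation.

$19,391

Depreciable base = $54,759 − $2,100 = $52,659.
Year 1: ⌊$54,759 × 150%/8⌋ = $10,267. Book value $44,492.
Year 2: ⌊$44,492 × 150%/8⌋ = $8,342. Book value $36,150.
Year 3: ⌊$36,150 × 150%/8⌋ = $6,778. Book value $29,372.
Year 4: ⌊$29,372 × 150%/8⌋ = $5,507. Book value $23,865.
Year 5: ⌊$23,865 × 150%/8⌋ = $4,474. Book value $19,391.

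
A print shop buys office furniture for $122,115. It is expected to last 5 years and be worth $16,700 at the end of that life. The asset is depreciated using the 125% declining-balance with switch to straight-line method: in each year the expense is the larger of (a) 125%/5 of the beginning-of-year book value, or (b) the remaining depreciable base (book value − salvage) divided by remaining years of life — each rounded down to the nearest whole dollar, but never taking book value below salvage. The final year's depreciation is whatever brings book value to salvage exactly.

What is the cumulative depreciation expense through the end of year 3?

$70,754

Depreciable base = $122,115 − $16,700 = $105,415.
Year 1: DB = ⌊$122,115 × 125%/5⌋ = $30,528; SL = ⌊$105,415/5⌋ = $21,083 → take DB $30,528. Book value $91,587.
Year 2: DB = ⌊$91,587 × 125%/5⌋ = $22,896; SL = ⌊$74,887/4⌋ = $18,721 → take DB $22,896. Book value $68,691.
Year 3: DB = ⌊$68,691 × 125%/5⌋ = $17,172; SL = ⌊$51,991/3⌋ = $17,330 → take SL $17,330. Book value $51,361.
Accumulated through year 3 = $122,115 − $51,361 = $70,754.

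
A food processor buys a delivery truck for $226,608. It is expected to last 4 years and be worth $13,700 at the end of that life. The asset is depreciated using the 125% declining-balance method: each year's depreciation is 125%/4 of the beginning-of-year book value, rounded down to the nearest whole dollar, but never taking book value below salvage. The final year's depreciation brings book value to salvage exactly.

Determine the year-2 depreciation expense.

$48,685

Depreciable base = $226,608 − $13,700 = $212,908.
Year 1: ⌊$226,608 × 125%/4⌋ = $70,815. Book value $155,793.
Year 2: ⌊$155,793 × 125%/4⌋ = $48,685. Book value $107,108.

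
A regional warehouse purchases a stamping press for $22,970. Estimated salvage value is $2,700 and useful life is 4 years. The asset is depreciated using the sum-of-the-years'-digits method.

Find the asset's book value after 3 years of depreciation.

Depreciable base = $22,970 − $2,700 = $20,270.
Sum of the years' digits = 4+3+2+1 = 10.
Year 1: $20,270 × 4/10 = $8,108. Book value $14,862.
Year 2: $20,270 × 3/10 = $6,081. Book value $8,781.
Year 3: $20,270 × 2/10 = $4,054. Book value $4,727.

$4,727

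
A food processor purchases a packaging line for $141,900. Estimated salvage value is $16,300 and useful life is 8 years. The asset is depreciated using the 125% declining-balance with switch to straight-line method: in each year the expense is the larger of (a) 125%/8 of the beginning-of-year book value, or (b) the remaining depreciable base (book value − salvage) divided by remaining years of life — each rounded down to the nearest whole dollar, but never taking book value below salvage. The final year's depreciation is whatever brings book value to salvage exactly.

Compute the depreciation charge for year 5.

Depreciable base = $141,900 − $16,300 = $125,600.
Year 1: DB = ⌊$141,900 × 125%/8⌋ = $22,171; SL = ⌊$125,600/8⌋ = $15,700 → take DB $22,171. Book value $119,729.
Year 2: DB = ⌊$119,729 × 125%/8⌋ = $18,707; SL = ⌊$103,429/7⌋ = $14,775 → take DB $18,707. Book value $101,022.
Year 3: DB = ⌊$101,022 × 125%/8⌋ = $15,784; SL = ⌊$84,722/6⌋ = $14,120 → take DB $15,784. Book value $85,238.
Year 4: DB = ⌊$85,238 × 125%/8⌋ = $13,318; SL = ⌊$68,938/5⌋ = $13,787 → take SL $13,787. Book value $71,451.
Year 5: DB = ⌊$71,451 × 125%/8⌋ = $11,164; SL = ⌊$55,151/4⌋ = $13,787 → take SL $13,787. Book value $57,664.

$13,787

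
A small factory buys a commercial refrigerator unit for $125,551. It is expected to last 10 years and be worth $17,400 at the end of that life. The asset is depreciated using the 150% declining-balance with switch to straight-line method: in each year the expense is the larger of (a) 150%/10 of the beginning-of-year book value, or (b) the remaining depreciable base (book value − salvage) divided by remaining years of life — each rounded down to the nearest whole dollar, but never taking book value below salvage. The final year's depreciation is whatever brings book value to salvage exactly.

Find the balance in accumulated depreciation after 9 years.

Depreciable base = $125,551 − $17,400 = $108,151.
Year 1: DB = ⌊$125,551 × 150%/10⌋ = $18,832; SL = ⌊$108,151/10⌋ = $10,815 → take DB $18,832. Book value $106,719.
Year 2: DB = ⌊$106,719 × 150%/10⌋ = $16,007; SL = ⌊$89,319/9⌋ = $9,924 → take DB $16,007. Book value $90,712.
Year 3: DB = ⌊$90,712 × 150%/10⌋ = $13,606; SL = ⌊$73,312/8⌋ = $9,164 → take DB $13,606. Book value $77,106.
Year 4: DB = ⌊$77,106 × 150%/10⌋ = $11,565; SL = ⌊$59,706/7⌋ = $8,529 → take DB $11,565. Book value $65,541.
Year 5: DB = ⌊$65,541 × 150%/10⌋ = $9,831; SL = ⌊$48,141/6⌋ = $8,023 → take DB $9,831. Book value $55,710.
Year 6: DB = ⌊$55,710 × 150%/10⌋ = $8,356; SL = ⌊$38,310/5⌋ = $7,662 → take DB $8,356. Book value $47,354.
Year 7: DB = ⌊$47,354 × 150%/10⌋ = $7,103; SL = ⌊$29,954/4⌋ = $7,488 → take SL $7,488. Book value $39,866.
Year 8: DB = ⌊$39,866 × 150%/10⌋ = $5,979; SL = ⌊$22,466/3⌋ = $7,488 → take SL $7,488. Book value $32,378.
Year 9: DB = ⌊$32,378 × 150%/10⌋ = $4,856; SL = ⌊$14,978/2⌋ = $7,489 → take SL $7,489. Book value $24,889.
Accumulated through year 9 = $125,551 − $24,889 = $100,662.

$100,662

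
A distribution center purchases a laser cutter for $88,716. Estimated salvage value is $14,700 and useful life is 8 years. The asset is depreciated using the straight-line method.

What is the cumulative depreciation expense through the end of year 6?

$55,512

Depreciable base = $88,716 − $14,700 = $74,016.
Annual expense = $74,016 / 8 = $9,252.
End of year 1: book value $79,464.
End of year 2: book value $70,212.
End of year 3: book value $60,960.
End of year 4: book value $51,708.
End of year 5: book value $42,456.
End of year 6: book value $33,204.
Accumulated through year 6 = $88,716 − $33,204 = $55,512.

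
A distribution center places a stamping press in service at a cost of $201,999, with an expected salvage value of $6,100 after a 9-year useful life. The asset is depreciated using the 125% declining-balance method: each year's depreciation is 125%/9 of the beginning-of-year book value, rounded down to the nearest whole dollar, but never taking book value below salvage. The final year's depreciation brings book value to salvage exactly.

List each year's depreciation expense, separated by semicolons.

Depreciable base = $201,999 − $6,100 = $195,899.
Year 1: ⌊$201,999 × 125%/9⌋ = $28,055. Book value $173,944.
Year 2: ⌊$173,944 × 125%/9⌋ = $24,158. Book value $149,786.
Year 3: ⌊$149,786 × 125%/9⌋ = $20,803. Book value $128,983.
Year 4: ⌊$128,983 × 125%/9⌋ = $17,914. Book value $111,069.
Year 5: ⌊$111,069 × 125%/9⌋ = $15,426. Book value $95,643.
Year 6: ⌊$95,643 × 125%/9⌋ = $13,283. Book value $82,360.
Year 7: ⌊$82,360 × 125%/9⌋ = $11,438. Book value $70,922.
Year 8: ⌊$70,922 × 125%/9⌋ = $9,850. Book value $61,072.
Year 9 (final): $61,072 − $6,100 = $54,972. Book value $6,100.

$28,055; $24,158; $20,803; $17,914; $15,426; $13,283; $11,438; $9,850; $54,972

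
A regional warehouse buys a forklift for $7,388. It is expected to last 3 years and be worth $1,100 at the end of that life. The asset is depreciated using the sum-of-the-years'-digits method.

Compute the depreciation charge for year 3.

Depreciable base = $7,388 − $1,100 = $6,288.
Sum of the years' digits = 3+2+1 = 6.
Year 1: $6,288 × 3/6 = $3,144. Book value $4,244.
Year 2: $6,288 × 2/6 = $2,096. Book value $2,148.
Year 3: $6,288 × 1/6 = $1,048. Book value $1,100.

$1,048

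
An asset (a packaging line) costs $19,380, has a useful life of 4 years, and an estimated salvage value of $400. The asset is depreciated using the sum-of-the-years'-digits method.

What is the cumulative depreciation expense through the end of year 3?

Depreciable base = $19,380 − $400 = $18,980.
Sum of the years' digits = 4+3+2+1 = 10.
Year 1: $18,980 × 4/10 = $7,592. Book value $11,788.
Year 2: $18,980 × 3/10 = $5,694. Book value $6,094.
Year 3: $18,980 × 2/10 = $3,796. Book value $2,298.
Accumulated through year 3 = $19,380 − $2,298 = $17,082.

$17,082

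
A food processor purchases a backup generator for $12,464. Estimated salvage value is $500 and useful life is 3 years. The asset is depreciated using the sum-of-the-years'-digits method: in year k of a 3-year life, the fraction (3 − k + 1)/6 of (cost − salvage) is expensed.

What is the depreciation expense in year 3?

Depreciable base = $12,464 − $500 = $11,964.
Sum of the years' digits = 3+2+1 = 6.
Year 1: $11,964 × 3/6 = $5,982. Book value $6,482.
Year 2: $11,964 × 2/6 = $3,988. Book value $2,494.
Year 3: $11,964 × 1/6 = $1,994. Book value $500.

$1,994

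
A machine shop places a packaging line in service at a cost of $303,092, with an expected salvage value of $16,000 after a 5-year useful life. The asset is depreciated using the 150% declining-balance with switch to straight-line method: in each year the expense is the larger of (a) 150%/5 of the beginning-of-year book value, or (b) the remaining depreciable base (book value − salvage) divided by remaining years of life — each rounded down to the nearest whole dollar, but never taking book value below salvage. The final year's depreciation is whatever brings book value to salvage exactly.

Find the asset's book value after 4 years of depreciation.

Depreciable base = $303,092 − $16,000 = $287,092.
Year 1: DB = ⌊$303,092 × 150%/5⌋ = $90,927; SL = ⌊$287,092/5⌋ = $57,418 → take DB $90,927. Book value $212,165.
Year 2: DB = ⌊$212,165 × 150%/5⌋ = $63,649; SL = ⌊$196,165/4⌋ = $49,041 → take DB $63,649. Book value $148,516.
Year 3: DB = ⌊$148,516 × 150%/5⌋ = $44,554; SL = ⌊$132,516/3⌋ = $44,172 → take DB $44,554. Book value $103,962.
Year 4: DB = ⌊$103,962 × 150%/5⌋ = $31,188; SL = ⌊$87,962/2⌋ = $43,981 → take SL $43,981. Book value $59,981.

$59,981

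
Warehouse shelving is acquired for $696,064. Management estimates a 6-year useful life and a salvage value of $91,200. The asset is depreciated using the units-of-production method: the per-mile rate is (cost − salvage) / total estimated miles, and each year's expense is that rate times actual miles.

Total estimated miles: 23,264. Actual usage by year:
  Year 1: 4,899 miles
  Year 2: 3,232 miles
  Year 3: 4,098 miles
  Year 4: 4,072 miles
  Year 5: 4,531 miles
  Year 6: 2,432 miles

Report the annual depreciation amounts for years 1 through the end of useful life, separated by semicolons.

$127,374; $84,032; $106,548; $105,872; $117,806; $63,232

Depreciable base = $696,064 − $91,200 = $604,864.
Rate = $604,864 / 23,264 miles = $26 per mile.
Year 1: 4,899 × $26 = $127,374. Book value $568,690.
Year 2: 3,232 × $26 = $84,032. Book value $484,658.
Year 3: 4,098 × $26 = $106,548. Book value $378,110.
Year 4: 4,072 × $26 = $105,872. Book value $272,238.
Year 5: 4,531 × $26 = $117,806. Book value $154,432.
Year 6: 2,432 × $26 = $63,232. Book value $91,200.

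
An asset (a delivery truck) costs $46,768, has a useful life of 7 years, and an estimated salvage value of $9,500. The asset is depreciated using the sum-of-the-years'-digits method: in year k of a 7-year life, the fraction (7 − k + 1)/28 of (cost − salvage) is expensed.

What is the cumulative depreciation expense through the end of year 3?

$23,958

Depreciable base = $46,768 − $9,500 = $37,268.
Sum of the years' digits = 7+6+5+4+3+2+1 = 28.
Year 1: $37,268 × 7/28 = $9,317. Book value $37,451.
Year 2: $37,268 × 6/28 = $7,986. Book value $29,465.
Year 3: $37,268 × 5/28 = $6,655. Book value $22,810.
Accumulated through year 3 = $46,768 − $22,810 = $23,958.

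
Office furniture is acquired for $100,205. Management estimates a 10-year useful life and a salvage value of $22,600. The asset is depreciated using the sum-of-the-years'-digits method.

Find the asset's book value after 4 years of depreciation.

Depreciable base = $100,205 − $22,600 = $77,605.
Sum of the years' digits = 10+9+8+7+6+5+4+3+2+1 = 55.
Year 1: $77,605 × 10/55 = $14,110. Book value $86,095.
Year 2: $77,605 × 9/55 = $12,699. Book value $73,396.
Year 3: $77,605 × 8/55 = $11,288. Book value $62,108.
Year 4: $77,605 × 7/55 = $9,877. Book value $52,231.

$52,231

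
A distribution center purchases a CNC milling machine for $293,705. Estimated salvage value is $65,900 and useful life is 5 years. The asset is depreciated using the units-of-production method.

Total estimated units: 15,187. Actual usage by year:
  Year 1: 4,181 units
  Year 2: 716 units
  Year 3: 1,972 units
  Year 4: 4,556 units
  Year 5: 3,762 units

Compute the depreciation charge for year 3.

Depreciable base = $293,705 − $65,900 = $227,805.
Rate = $227,805 / 15,187 units = $15 per unit.
Year 1: 4,181 × $15 = $62,715. Book value $230,990.
Year 2: 716 × $15 = $10,740. Book value $220,250.
Year 3: 1,972 × $15 = $29,580. Book value $190,670.

$29,580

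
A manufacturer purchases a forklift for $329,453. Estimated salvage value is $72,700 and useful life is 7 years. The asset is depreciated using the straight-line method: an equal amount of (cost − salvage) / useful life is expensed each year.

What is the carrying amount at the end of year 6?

Depreciable base = $329,453 − $72,700 = $256,753.
Annual expense = $256,753 / 7 = $36,679.
End of year 1: book value $292,774.
End of year 2: book value $256,095.
End of year 3: book value $219,416.
End of year 4: book value $182,737.
End of year 5: book value $146,058.
End of year 6: book value $109,379.

$109,379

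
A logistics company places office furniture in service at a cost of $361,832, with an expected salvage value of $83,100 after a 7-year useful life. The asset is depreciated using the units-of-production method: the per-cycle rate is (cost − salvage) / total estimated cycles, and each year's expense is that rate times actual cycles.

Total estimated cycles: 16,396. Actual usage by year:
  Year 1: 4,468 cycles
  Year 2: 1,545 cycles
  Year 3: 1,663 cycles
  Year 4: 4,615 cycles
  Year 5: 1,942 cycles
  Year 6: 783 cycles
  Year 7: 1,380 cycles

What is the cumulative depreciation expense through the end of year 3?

$130,492

Depreciable base = $361,832 − $83,100 = $278,732.
Rate = $278,732 / 16,396 cycles = $17 per cycle.
Year 1: 4,468 × $17 = $75,956. Book value $285,876.
Year 2: 1,545 × $17 = $26,265. Book value $259,611.
Year 3: 1,663 × $17 = $28,271. Book value $231,340.
Accumulated through year 3 = $361,832 − $231,340 = $130,492.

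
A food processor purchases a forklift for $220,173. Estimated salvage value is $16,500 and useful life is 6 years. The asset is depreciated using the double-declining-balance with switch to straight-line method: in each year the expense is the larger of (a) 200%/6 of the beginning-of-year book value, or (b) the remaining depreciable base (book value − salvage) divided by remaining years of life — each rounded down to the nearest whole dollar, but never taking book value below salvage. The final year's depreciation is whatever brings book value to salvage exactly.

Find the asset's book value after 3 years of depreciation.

$65,237

Depreciable base = $220,173 − $16,500 = $203,673.
Year 1: DB = ⌊$220,173 × 200%/6⌋ = $73,391; SL = ⌊$203,673/6⌋ = $33,945 → take DB $73,391. Book value $146,782.
Year 2: DB = ⌊$146,782 × 200%/6⌋ = $48,927; SL = ⌊$130,282/5⌋ = $26,056 → take DB $48,927. Book value $97,855.
Year 3: DB = ⌊$97,855 × 200%/6⌋ = $32,618; SL = ⌊$81,355/4⌋ = $20,338 → take DB $32,618. Book value $65,237.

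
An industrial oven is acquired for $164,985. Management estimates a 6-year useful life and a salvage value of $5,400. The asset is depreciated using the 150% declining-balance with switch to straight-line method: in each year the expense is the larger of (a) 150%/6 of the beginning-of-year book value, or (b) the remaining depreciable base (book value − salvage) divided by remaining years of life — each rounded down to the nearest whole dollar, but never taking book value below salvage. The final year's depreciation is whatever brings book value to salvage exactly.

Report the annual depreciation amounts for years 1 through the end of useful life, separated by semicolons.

$41,246; $30,934; $23,201; $21,401; $21,401; $21,402

Depreciable base = $164,985 − $5,400 = $159,585.
Year 1: DB = ⌊$164,985 × 150%/6⌋ = $41,246; SL = ⌊$159,585/6⌋ = $26,597 → take DB $41,246. Book value $123,739.
Year 2: DB = ⌊$123,739 × 150%/6⌋ = $30,934; SL = ⌊$118,339/5⌋ = $23,667 → take DB $30,934. Book value $92,805.
Year 3: DB = ⌊$92,805 × 150%/6⌋ = $23,201; SL = ⌊$87,405/4⌋ = $21,851 → take DB $23,201. Book value $69,604.
Year 4: DB = ⌊$69,604 × 150%/6⌋ = $17,401; SL = ⌊$64,204/3⌋ = $21,401 → take SL $21,401. Book value $48,203.
Year 5: DB = ⌊$48,203 × 150%/6⌋ = $12,050; SL = ⌊$42,803/2⌋ = $21,401 → take SL $21,401. Book value $26,802.
Year 6 (final): $26,802 − $5,400 = $21,402. Book value $5,400.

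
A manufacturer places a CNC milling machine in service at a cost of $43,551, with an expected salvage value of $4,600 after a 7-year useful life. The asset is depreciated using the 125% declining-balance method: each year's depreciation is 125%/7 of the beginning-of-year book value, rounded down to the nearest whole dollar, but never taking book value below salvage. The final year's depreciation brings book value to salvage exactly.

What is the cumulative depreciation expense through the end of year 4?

$23,721

Depreciable base = $43,551 − $4,600 = $38,951.
Year 1: ⌊$43,551 × 125%/7⌋ = $7,776. Book value $35,775.
Year 2: ⌊$35,775 × 125%/7⌋ = $6,388. Book value $29,387.
Year 3: ⌊$29,387 × 125%/7⌋ = $5,247. Book value $24,140.
Year 4: ⌊$24,140 × 125%/7⌋ = $4,310. Book value $19,830.
Accumulated through year 4 = $43,551 − $19,830 = $23,721.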